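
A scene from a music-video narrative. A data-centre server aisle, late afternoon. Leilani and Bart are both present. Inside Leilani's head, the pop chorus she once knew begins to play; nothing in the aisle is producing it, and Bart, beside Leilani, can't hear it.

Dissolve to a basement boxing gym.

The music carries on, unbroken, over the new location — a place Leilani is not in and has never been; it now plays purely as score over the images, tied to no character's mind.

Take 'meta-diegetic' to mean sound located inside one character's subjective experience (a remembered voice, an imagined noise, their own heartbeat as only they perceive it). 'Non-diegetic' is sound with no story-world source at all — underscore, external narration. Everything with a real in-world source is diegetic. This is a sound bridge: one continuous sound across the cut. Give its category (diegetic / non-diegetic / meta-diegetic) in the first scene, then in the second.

meta-diegetic, non-diegetic

Scene one: the music exists only inside Leilani's mind; Bart can't hear it → meta-diegetic.
Scene two: it's detached from Leilani entirely and plays over unrelated images with no in-world source — conventional underscore → non-diegetic.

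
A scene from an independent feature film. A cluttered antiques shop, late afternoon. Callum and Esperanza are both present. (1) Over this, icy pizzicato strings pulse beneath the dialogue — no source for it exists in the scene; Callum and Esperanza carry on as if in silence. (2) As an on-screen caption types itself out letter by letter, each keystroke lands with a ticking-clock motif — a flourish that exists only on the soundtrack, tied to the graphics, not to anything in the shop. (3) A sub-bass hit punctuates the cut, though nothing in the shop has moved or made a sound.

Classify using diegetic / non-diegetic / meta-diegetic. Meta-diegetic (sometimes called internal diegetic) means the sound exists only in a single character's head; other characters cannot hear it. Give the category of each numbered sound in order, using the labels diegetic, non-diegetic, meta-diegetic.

Sound (1): score with no on-screen or off-screen source; it exists for the audience alone, so non-diegetic.
Sound (2): sound married to a title/caption — outside the diegesis by definition, so non-diegetic.
Sound (3): nothing in the scene produces it; it's an accent added for the audience, so non-diegetic.

non-diegetic, non-diegetic, non-diegetic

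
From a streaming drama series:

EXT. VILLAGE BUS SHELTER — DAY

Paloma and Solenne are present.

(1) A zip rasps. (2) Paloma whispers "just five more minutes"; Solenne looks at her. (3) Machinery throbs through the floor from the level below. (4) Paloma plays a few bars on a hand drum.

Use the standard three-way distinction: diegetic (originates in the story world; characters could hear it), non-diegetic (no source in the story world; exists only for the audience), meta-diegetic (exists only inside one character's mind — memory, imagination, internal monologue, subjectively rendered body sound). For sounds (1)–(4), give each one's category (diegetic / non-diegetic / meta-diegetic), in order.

(1) a zip is a real object/event in the scene's world → diegetic.
(2) is diegetic: spoken by a character present in the story world.
Sound (3): it's the actual ambient sound of the location, so diegetic.
Sound (4): the instrument and the performer are both in the scene, so diegetic.

diegetic, diegetic, diegetic, diegetic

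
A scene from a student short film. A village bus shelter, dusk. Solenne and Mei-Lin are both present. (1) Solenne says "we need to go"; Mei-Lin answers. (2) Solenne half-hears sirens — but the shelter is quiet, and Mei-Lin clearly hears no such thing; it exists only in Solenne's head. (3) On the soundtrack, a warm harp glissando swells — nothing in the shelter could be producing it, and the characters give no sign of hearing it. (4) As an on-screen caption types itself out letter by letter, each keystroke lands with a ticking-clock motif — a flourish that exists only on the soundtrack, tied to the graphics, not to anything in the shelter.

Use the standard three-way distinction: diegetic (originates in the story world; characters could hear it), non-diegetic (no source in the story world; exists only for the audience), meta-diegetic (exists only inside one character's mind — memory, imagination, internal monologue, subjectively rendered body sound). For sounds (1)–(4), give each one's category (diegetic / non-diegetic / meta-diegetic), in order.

diegetic, meta-diegetic, non-diegetic, non-diegetic

(1) is diegetic: spoken by a character present in the story world.
Sound (2): subjective to Solenne: the shelter is silent and Mei-Lin hears nothing, so meta-diegetic.
Sound (3): it has no source in the story world and no character can hear it — it's underscore, so non-diegetic.
Sound (4): sound married to a title/caption — outside the diegesis by definition, so non-diegetic.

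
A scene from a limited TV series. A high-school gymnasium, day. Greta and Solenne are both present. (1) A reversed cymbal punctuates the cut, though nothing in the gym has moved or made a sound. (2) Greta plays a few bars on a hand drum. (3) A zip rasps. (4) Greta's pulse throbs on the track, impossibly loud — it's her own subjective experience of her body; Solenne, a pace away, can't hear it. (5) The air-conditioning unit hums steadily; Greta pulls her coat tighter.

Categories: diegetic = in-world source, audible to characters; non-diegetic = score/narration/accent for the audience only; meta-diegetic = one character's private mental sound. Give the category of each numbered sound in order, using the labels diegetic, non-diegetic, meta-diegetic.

Sound (1): nothing in the scene produces it; it's an accent added for the audience, so non-diegetic.
(2) Greta is producing the music live, in the story world → diegetic.
(3) an in-world source (a zip); characters could hear it → diegetic.
(4) point-of-audition from inside Greta's body; not a sound in the room → meta-diegetic.
(5) ambient/room sound belonging to the story's physical space → diegetic.

non-diegetic, diegetic, diegetic, meta-diegetic, diegetic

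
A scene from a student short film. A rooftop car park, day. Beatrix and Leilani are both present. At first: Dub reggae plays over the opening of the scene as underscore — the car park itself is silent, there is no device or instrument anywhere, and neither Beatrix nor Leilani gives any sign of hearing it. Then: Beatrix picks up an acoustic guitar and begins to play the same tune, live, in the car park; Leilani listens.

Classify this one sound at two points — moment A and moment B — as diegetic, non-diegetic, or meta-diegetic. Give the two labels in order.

Moment A: no in-world source exists and no character can hear it — underscore → non-diegetic.
Moment B: an acoustic guitar is now a real source in the story world and the characters hear it → diegetic.

non-diegetic, diegetic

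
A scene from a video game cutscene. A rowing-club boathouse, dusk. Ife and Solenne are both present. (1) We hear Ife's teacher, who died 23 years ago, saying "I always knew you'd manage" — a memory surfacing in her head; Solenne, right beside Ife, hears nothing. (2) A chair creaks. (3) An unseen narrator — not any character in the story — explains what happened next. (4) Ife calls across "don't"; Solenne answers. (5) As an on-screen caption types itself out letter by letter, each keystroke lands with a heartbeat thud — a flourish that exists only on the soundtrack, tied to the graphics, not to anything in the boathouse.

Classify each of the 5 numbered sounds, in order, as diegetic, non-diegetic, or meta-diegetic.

(1) it's Ife's recollection rendered as sound; the other character can't hear it → meta-diegetic.
Sound (2): the sound comes from a chair physically present in the location, so diegetic.
(3) is non-diegetic: external voice-over — not a character, not heard by anyone in the scene.
Sound (4): spoken by a character present in the story world, so diegetic.
(5) is non-diegetic: it accompanies on-screen graphics, not anything inside the story world.

meta-diegetic, diegetic, non-diegetic, diegetic, non-diegetic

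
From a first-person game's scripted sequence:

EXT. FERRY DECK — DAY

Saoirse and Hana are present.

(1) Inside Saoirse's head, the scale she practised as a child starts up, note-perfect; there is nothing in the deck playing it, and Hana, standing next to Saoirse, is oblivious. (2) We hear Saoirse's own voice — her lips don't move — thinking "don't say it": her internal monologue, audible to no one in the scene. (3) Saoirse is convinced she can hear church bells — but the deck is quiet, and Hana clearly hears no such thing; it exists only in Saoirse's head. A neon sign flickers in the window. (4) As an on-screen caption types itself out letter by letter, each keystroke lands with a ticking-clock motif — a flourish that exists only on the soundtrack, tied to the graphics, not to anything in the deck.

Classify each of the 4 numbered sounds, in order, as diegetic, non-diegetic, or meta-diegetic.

Sound (1): the music is a memory playing inside Saoirse's mind alone; no real-world source, Hana can't hear it, so meta-diegetic.
Sound (2): Saoirse's thought-voice: a private mental sound no other character can hear, so meta-diegetic.
(3) the sound is imagined by Saoirse; nothing in the story world is producing it and Hana can't hear it → meta-diegetic.
(4) sound married to a title/caption — outside the diegesis by definition → non-diegetic.

meta-diegetic, meta-diegetic, meta-diegetic, non-diegetic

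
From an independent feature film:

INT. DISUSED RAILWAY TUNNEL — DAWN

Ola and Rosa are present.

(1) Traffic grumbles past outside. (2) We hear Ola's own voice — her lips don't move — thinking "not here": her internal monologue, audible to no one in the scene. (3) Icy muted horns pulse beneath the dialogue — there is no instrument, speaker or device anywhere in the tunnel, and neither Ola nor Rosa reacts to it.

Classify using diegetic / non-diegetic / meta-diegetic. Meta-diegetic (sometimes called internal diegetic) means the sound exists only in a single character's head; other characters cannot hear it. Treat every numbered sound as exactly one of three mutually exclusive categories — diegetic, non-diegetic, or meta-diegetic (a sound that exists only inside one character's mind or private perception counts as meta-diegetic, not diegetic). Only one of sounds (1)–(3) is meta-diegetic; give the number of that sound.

2

(1) is diegetic: ambient/room sound belonging to the story's physical space.
Sound (2): it's Ola's unspoken thought, heard only by the audience via her subjectivity, so meta-diegetic.
(3) it has no source in the story world and no character can hear it — it's underscore → non-diegetic.
Only (2) is meta-diegetic.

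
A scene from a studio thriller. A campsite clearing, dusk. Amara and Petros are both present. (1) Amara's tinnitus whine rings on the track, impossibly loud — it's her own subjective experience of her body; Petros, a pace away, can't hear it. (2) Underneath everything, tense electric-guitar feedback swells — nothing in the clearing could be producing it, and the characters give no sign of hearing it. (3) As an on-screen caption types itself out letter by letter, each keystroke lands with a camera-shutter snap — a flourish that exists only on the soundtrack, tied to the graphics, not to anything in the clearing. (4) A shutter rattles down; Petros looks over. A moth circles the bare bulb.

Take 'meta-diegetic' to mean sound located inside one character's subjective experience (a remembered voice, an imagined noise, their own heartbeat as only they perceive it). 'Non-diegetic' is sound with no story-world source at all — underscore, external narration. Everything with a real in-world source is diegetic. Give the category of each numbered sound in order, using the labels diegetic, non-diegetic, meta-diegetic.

Sound (1): it's Amara's internal bodily sensation rendered as sound; only Amara 'hears' it, so meta-diegetic.
(2) nothing in the clearing produces it and the characters don't hear it — pure soundtrack → non-diegetic.
Sound (3): sound married to a title/caption — outside the diegesis by definition, so non-diegetic.
(4) is diegetic: an in-world source (a shutter); characters could hear it.

meta-diegetic, non-diegetic, non-diegetic, diegetic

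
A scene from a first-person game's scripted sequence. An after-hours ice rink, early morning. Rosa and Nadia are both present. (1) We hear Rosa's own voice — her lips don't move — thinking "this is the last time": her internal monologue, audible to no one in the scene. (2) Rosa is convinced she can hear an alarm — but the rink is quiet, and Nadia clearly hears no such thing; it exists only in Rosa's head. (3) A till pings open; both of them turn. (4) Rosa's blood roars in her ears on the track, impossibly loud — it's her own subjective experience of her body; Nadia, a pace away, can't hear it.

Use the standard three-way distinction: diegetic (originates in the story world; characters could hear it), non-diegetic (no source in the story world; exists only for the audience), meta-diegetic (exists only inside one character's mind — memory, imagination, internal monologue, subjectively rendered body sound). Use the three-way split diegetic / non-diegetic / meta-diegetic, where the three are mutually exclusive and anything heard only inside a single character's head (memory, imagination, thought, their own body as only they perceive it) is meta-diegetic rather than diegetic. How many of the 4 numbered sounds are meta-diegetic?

Sound (1): Rosa's thought-voice: a private mental sound no other character can hear, so meta-diegetic.
Sound (2): the sound is imagined by Rosa; nothing in the story world is producing it and Nadia can't hear it, so meta-diegetic.
(3) an in-world source (a till); characters could hear it → diegetic.
(4) is meta-diegetic: point-of-audition from inside Rosa's body; not a sound in the room.
So 3 of the 4 are meta-diegetic: (1), (2), (4).

3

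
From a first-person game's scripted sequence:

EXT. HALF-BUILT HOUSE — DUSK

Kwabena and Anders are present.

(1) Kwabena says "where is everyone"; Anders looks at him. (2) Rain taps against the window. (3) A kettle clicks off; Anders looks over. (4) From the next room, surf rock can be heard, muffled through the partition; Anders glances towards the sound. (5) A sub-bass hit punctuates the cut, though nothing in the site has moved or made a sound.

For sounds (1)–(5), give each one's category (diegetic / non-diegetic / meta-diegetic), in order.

diegetic, diegetic, diegetic, diegetic, non-diegetic

Sound (1): Kwabena is a character speaking aloud in the scene, so diegetic.
(2) is diegetic: rain is part of the location's real environment.
Sound (3): a kettle is a real object/event in the scene's world, so diegetic.
(4) the music has an off-screen but real-world source and a character hears it → diegetic.
(5) is non-diegetic: nothing in the scene produces it; it's an accent added for the audience.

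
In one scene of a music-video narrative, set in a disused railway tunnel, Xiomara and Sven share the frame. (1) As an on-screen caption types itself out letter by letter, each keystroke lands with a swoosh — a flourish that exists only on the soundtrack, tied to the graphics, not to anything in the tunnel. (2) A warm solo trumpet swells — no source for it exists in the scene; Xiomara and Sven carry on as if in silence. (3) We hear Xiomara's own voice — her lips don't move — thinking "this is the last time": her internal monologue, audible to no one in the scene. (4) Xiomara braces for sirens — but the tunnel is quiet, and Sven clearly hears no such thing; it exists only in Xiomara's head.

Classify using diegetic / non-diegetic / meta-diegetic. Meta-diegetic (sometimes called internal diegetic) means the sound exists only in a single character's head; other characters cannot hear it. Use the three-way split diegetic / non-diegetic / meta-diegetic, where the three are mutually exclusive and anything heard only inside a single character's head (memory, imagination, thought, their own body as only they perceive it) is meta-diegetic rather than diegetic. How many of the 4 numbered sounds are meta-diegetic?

2

Sound (1): the caption isn't part of the story world, so neither is the sound tied to it, so non-diegetic.
(2) is non-diegetic: it has no source in the story world and no character can hear it — it's underscore.
(3) is meta-diegetic: internal monologue — inside Xiomara's mind, not spoken into the scene.
Sound (4): subjective to Xiomara: the tunnel is silent and Sven hears nothing, so meta-diegetic.
Meta-diegetic: (3), (4) — that's 2.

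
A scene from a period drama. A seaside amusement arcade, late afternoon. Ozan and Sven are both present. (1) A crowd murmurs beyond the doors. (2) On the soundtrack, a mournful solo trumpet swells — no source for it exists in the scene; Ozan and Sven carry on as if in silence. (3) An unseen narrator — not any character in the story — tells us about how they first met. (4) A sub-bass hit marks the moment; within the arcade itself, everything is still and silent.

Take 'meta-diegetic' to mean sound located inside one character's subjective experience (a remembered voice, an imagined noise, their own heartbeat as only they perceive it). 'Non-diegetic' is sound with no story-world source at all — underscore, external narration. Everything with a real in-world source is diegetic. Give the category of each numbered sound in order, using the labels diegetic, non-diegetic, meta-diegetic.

(1) ambient/room sound belonging to the story's physical space → diegetic.
Sound (2): it has no source in the story world and no character can hear it — it's underscore, so non-diegetic.
Sound (3): external voice-over — not a character, not heard by anyone in the scene, so non-diegetic.
(4) is non-diegetic: an editorial stinger — it belongs to the cut, not the story world.

diegetic, non-diegetic, non-diegetic, non-diegetic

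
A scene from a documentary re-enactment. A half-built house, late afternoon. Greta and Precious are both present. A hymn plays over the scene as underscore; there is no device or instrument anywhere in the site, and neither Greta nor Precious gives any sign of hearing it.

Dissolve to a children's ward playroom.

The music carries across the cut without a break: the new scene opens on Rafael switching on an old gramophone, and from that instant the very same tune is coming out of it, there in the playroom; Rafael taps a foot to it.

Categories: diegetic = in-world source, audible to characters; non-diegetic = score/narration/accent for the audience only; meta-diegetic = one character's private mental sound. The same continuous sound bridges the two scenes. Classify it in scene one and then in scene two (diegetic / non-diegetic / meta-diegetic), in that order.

non-diegetic, diegetic

Scene one: there's no in-world source anywhere and no character hears it — underscore for the audience only → non-diegetic.
Scene two: once Rafael turns on an old gramophone, the music has a real source in the story world and Rafael reacts to it → diegetic.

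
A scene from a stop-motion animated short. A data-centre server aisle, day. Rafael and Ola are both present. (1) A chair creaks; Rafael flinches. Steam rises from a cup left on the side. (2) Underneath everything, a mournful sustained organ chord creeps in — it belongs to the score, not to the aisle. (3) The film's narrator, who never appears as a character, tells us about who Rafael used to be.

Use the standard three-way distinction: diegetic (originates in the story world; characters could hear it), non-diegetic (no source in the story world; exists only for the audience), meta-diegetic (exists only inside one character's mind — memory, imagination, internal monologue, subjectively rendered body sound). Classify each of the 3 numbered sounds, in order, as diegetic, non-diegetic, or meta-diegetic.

(1) a chair is a real object/event in the scene's world → diegetic.
Sound (2): it has no source in the story world and no character can hear it — it's underscore, so non-diegetic.
Sound (3): commentary laid over the scene from outside the fiction, so non-diegetic.

diegetic, non-diegetic, non-diegetic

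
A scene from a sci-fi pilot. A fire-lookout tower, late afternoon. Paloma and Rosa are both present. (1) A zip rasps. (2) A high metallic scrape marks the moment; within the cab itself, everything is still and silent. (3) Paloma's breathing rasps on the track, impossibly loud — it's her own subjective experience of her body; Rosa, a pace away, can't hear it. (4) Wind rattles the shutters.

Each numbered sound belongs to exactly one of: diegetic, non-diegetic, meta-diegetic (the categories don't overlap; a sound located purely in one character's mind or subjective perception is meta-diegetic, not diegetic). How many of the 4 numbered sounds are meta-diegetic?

1

(1) is diegetic: an in-world source (a zip); characters could hear it.
(2) an editorial stinger — it belongs to the cut, not the story world → non-diegetic.
(3) is meta-diegetic: a subjective body sound — Paloma's private perception, inaudible to Rosa.
(4) is diegetic: wind is part of the location's real environment.
So 1 of the 4 is meta-diegetic: (3).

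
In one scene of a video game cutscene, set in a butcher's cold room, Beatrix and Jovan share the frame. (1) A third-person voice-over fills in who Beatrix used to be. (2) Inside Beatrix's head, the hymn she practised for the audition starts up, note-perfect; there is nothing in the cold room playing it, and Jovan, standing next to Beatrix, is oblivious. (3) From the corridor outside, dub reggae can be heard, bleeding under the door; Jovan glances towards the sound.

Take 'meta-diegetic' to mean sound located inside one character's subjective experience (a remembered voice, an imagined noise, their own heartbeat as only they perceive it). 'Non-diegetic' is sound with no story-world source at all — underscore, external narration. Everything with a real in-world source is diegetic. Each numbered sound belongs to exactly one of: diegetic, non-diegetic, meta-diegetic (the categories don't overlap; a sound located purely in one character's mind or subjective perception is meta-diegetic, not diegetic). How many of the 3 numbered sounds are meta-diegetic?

1

(1) external voice-over — not a character, not heard by anyone in the scene → non-diegetic.
(2) the music is a memory playing inside Beatrix's mind alone; no real-world source, Jovan can't hear it → meta-diegetic.
(3) the music has an off-screen but real-world source and a character hears it → diegetic.
So 1 of the 3 is meta-diegetic: (2).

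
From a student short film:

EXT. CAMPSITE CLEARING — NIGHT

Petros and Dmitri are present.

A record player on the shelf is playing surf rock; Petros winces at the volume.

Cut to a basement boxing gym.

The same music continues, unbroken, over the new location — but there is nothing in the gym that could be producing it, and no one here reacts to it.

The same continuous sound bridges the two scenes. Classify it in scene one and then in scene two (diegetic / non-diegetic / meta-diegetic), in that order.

Scene one: a record player is an on-screen source and Petros reacts to it → diegetic.
Scene two: there is no source in the gym and no one hears it — it's now underscore → non-diegetic.

diegetic, non-diegetic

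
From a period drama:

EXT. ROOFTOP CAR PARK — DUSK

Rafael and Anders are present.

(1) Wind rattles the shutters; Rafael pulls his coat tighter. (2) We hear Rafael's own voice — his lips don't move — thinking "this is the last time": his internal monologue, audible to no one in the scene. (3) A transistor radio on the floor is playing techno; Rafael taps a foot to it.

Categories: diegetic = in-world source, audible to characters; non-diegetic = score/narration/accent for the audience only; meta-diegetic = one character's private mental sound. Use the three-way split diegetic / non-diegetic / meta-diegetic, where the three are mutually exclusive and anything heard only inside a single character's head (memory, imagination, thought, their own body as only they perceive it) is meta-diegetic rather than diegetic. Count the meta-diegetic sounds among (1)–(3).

Sound (1): ambient/room sound belonging to the story's physical space, so diegetic.
(2) internal monologue — inside Rafael's mind, not spoken into the scene → meta-diegetic.
Sound (3): source music from a transistor radio, which exists in the story world, so diegetic.
Meta-diegetic: (2) — that's 1.

1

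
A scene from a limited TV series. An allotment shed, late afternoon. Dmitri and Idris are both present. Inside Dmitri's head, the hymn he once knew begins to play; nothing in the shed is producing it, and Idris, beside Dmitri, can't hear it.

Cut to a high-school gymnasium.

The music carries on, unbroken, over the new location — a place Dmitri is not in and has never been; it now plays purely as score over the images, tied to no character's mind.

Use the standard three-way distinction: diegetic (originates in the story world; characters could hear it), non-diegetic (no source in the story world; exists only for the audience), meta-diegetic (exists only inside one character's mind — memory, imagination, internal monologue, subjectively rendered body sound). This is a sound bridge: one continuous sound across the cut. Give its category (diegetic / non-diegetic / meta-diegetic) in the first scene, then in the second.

Scene one: the music exists only inside Dmitri's mind; Idris can't hear it → meta-diegetic.
Scene two: it's detached from Dmitri entirely and plays over unrelated images with no in-world source — conventional underscore → non-diegetic.

meta-diegetic, non-diegetic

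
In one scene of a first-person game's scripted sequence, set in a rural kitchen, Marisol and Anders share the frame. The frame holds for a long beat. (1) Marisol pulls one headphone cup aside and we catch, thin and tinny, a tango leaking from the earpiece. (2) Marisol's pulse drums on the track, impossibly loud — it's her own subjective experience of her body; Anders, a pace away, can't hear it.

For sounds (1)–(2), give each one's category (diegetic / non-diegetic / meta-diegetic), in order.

diegetic, meta-diegetic

(1) it's leaking from a physical pair of headphones in the scene → diegetic.
(2) is meta-diegetic: a subjective body sound — Marisol's private perception, inaudible to Anders.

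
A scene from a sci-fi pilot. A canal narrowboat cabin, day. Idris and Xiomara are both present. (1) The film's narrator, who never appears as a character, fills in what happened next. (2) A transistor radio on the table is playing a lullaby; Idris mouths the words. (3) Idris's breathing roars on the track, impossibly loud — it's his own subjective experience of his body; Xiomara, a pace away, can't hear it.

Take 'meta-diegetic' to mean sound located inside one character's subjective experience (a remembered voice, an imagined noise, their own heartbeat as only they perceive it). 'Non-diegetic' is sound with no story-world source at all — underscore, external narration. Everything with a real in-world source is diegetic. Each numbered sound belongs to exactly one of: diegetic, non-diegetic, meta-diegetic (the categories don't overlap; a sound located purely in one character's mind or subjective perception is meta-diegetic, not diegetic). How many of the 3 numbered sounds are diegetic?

1

(1) is non-diegetic: commentary laid over the scene from outside the fiction.
(2) source music from a transistor radio, which exists in the story world → diegetic.
(3) is meta-diegetic: it's Idris's internal bodily sensation rendered as sound; only Idris 'hears' it.
Diegetic: (2) — that's 1.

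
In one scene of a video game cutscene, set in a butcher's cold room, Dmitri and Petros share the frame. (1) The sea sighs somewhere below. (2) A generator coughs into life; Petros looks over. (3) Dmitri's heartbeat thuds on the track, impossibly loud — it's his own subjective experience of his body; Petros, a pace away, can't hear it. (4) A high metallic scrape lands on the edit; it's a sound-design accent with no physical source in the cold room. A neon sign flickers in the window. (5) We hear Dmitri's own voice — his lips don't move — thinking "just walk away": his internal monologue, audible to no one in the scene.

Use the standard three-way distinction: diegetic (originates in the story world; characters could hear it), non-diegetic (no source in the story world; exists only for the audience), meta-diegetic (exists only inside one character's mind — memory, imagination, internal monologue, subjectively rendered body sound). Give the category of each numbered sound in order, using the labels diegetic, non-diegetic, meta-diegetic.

(1) is diegetic: it's the actual ambient sound of the location.
Sound (2): a generator is a real object/event in the scene's world, so diegetic.
Sound (3): it's Dmitri's internal bodily sensation rendered as sound; only Dmitri 'hears' it, so meta-diegetic.
Sound (4): it's a sound-design accent with no in-world source; no one in the scene can hear it, so non-diegetic.
(5) it's Dmitri's unspoken thought, heard only by the audience via his subjectivity → meta-diegetic.

diegetic, diegetic, meta-diegetic, non-diegetic, meta-diegetic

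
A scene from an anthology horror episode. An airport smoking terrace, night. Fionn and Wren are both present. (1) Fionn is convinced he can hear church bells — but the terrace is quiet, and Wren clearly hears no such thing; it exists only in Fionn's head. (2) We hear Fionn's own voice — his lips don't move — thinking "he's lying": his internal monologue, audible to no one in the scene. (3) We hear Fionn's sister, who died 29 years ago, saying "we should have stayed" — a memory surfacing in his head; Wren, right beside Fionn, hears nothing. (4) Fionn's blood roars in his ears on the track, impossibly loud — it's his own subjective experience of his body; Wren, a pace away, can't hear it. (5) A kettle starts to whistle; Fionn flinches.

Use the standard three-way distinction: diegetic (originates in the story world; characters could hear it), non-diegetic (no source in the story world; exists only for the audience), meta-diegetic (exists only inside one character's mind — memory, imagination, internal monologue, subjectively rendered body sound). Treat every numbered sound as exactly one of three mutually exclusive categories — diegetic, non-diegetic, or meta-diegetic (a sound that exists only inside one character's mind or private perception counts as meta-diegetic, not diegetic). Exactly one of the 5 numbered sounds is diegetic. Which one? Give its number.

Sound (1): the sound is imagined by Fionn; nothing in the story world is producing it and Wren can't hear it, so meta-diegetic.
(2) it's Fionn's unspoken thought, heard only by the audience via his subjectivity → meta-diegetic.
(3) it's Fionn's recollection rendered as sound; the other character can't hear it → meta-diegetic.
(4) it's Fionn's internal bodily sensation rendered as sound; only Fionn 'hears' it → meta-diegetic.
Sound (5): a kettle is a real object/event in the scene's world, so diegetic.
Only (5) is diegetic.

5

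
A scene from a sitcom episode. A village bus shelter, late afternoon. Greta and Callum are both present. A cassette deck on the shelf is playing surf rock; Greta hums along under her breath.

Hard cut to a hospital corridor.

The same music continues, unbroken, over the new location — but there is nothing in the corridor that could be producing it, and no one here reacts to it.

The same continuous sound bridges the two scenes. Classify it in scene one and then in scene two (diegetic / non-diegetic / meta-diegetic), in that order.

Scene one: a cassette deck is an on-screen source and Greta reacts to it → diegetic.
Scene two: there is no source in the corridor and no one hears it — it's now underscore → non-diegetic.

diegetic, non-diegetic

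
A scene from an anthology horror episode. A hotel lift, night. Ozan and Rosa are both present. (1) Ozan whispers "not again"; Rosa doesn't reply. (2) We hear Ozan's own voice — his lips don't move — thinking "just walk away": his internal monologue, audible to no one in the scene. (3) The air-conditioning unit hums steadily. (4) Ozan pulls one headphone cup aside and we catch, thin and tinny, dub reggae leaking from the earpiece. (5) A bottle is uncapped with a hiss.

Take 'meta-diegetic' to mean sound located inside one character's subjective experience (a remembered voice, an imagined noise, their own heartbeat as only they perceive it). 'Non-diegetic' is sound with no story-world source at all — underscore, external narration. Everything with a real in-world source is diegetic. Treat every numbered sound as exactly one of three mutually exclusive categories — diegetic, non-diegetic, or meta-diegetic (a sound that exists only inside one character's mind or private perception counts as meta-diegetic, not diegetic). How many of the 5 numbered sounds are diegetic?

Sound (1): Ozan is a character speaking aloud in the scene, so diegetic.
Sound (2): internal monologue — inside Ozan's mind, not spoken into the scene, so meta-diegetic.
Sound (3): ambient/room sound belonging to the story's physical space, so diegetic.
Sound (4): it's leaking from a physical pair of headphones in the scene, so diegetic.
(5) a bottle is a real object/event in the scene's world → diegetic.
So 4 of the 5 are diegetic: (1), (3), (4), (5).

4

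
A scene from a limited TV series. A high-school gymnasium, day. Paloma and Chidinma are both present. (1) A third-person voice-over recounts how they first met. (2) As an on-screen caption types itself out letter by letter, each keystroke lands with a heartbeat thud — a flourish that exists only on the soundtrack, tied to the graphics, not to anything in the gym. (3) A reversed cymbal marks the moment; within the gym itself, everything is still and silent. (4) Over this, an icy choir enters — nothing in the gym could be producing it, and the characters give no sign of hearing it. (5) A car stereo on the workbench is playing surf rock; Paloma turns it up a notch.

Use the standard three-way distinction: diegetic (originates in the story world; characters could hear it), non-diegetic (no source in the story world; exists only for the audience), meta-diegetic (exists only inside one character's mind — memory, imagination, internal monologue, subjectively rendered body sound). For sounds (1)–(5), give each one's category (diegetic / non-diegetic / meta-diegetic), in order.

non-diegetic, non-diegetic, non-diegetic, non-diegetic, diegetic

Sound (1): the narrator exists outside the story world, addressing only the audience, so non-diegetic.
Sound (2): sound married to a title/caption — outside the diegesis by definition, so non-diegetic.
(3) nothing in the scene produces it; it's an accent added for the audience → non-diegetic.
Sound (4): nothing in the gym produces it and the characters don't hear it — pure soundtrack, so non-diegetic.
(5) source music from a car stereo, which exists in the story world → diegetic.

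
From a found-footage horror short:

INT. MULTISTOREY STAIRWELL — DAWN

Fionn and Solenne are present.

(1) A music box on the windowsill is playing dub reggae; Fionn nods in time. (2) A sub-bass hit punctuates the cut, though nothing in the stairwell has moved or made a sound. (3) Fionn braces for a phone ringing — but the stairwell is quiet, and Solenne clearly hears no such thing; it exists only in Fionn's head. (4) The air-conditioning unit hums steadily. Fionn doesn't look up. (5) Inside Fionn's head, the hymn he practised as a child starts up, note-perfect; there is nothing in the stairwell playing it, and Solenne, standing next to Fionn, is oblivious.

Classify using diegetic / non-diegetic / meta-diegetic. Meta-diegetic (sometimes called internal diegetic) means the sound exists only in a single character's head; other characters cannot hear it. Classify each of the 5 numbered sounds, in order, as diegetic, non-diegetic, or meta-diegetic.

(1) the music comes from an on-screen device that Fionn responds to → diegetic.
Sound (2): it's a sound-design accent with no in-world source; no one in the scene can hear it, so non-diegetic.
(3) is meta-diegetic: the sound is imagined by Fionn; nothing in the story world is producing it and Solenne can't hear it.
Sound (4): the air-conditioning unit is part of the location's real environment, so diegetic.
(5) is meta-diegetic: it lives in Fionn's subjectivity, not in the stairwell.

diegetic, non-diegetic, meta-diegetic, diegetic, meta-diegetic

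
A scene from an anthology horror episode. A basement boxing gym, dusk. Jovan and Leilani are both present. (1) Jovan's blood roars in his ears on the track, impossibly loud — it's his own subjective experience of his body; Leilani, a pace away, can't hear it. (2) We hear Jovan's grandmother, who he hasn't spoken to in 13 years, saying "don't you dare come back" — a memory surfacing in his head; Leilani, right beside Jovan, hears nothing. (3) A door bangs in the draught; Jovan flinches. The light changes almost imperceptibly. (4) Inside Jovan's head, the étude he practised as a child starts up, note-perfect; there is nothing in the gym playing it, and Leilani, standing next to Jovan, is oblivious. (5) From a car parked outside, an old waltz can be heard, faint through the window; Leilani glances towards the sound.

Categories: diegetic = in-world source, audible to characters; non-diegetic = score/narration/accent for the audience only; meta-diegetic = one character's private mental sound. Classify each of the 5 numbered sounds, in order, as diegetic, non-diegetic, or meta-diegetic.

meta-diegetic, meta-diegetic, diegetic, meta-diegetic, diegetic

Sound (1): it's Jovan's internal bodily sensation rendered as sound; only Jovan 'hears' it, so meta-diegetic.
(2) it's Jovan's recollection rendered as sound; the other character can't hear it → meta-diegetic.
(3) is diegetic: an in-world source (a door); characters could hear it.
(4) the music is a memory playing inside Jovan's mind alone; no real-world source, Leilani can't hear it → meta-diegetic.
(5) off-screen diegetic: the source is out of frame but still in the story's space → diegetic.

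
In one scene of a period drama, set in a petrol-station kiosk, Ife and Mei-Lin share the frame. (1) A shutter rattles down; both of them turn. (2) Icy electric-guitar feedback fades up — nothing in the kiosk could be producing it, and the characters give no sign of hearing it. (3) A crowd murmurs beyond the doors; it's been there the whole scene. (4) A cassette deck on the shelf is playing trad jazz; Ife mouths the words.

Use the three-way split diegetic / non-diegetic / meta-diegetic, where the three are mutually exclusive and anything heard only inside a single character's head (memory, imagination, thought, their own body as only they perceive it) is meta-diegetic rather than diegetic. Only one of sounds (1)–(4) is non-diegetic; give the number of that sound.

Sound (1): an in-world source (a shutter); characters could hear it, so diegetic.
(2) is non-diegetic: score with no on-screen or off-screen source; it exists for the audience alone.
(3) is diegetic: ambient/room sound belonging to the story's physical space.
(4) is diegetic: a cassette deck is a physical source in the scene and Ife reacts to it.
Only (2) is non-diegetic.

2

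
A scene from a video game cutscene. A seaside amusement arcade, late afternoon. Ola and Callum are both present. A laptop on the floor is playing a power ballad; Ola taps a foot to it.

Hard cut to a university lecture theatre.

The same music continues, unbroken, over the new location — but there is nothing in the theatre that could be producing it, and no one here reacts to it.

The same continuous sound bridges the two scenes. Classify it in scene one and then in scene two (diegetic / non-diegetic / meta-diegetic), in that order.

diegetic, non-diegetic

Scene one: a laptop is an on-screen source and Ola reacts to it → diegetic.
Scene two: there is no source in the theatre and no one hears it — it's now underscore → non-diegetic.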